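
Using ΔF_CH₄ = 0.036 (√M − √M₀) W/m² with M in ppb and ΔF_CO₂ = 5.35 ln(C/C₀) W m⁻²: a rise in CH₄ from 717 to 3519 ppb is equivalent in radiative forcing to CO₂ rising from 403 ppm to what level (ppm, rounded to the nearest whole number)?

CH₄ forcing: 0.036 × (√3519 − √717) = 0.036 × (59.3212 − 26.7769) = 0.036 × 32.5443 = 1.17159 W/m².
Set 5.35 ln(C/403) = 1.17159: ln(C/403) = 1.17159/5.35 = 0.21899, so C = 403 × e^0.21899 = 403 × 1.24482 = 501.66 ppm.

C ≈ 502 ppm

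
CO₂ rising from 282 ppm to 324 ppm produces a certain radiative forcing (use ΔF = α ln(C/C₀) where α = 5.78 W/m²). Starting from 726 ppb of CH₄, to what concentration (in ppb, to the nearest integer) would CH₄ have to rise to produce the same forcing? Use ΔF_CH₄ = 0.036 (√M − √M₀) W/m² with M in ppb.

CO₂ forcing: 5.78 × ln(324/282) = 5.78 × 0.138836 = 0.80247 W/m².
Set 0.036(√M − √726) = 0.80247: √M = 0.80247/0.036 + √726 = 22.2908 + 26.9444 = 49.2352.
M = (49.2352)² = 2424.10 ppb.

M ≈ 2424 ppb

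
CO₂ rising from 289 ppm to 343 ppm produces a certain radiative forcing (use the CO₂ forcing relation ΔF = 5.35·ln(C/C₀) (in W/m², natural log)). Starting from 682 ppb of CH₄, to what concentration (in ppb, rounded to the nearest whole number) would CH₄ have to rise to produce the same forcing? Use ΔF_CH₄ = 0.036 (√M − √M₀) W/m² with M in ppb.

CO₂ forcing: 5.35 × ln(343/289) = 5.35 × 0.171304 = 0.91648 W/m².
Set 0.036(√M − √682) = 0.91648: √M = 0.91648/0.036 + √682 = 25.4578 + 26.1151 = 51.5729.
M = (51.5729)² = 2659.76 ppb.

M ≈ 2660 ppb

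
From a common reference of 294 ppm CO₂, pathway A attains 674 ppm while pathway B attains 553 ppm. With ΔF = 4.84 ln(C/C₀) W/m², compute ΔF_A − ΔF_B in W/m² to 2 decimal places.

ΔF_A = 4.84 ln(674/294) = 4.84 × 0.82965 = 4.0155 W/m².
ΔF_B = 4.84 ln(553/294) = 4.84 × 0.63178 = 3.0578 W/m².
Difference: 4.0155 − 3.0578 = 0.9577 W/m².

ΔF_A − ΔF_B = 0.96 W/m²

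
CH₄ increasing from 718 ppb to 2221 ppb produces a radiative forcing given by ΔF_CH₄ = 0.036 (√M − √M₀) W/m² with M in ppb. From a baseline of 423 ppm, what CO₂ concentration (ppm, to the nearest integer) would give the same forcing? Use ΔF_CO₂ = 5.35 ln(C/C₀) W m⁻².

C ≈ 485 ppm

CH₄ forcing: 0.036 × (√2221 − √718) = 0.036 × (47.1275 − 26.7955) = 0.036 × 20.3320 = 0.73195 W/m².
Set 5.35 ln(C/423) = 0.73195: ln(C/423) = 0.73195/5.35 = 0.13681, so C = 423 × e^0.13681 = 423 × 1.14661 = 485.02 ppm.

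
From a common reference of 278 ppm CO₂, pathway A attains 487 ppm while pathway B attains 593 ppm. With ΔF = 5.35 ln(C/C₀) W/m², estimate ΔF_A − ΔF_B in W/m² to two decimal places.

ΔF_A = 5.35 ln(487/278) = 5.35 × 0.56064 = 2.9994 W/m².
ΔF_B = 5.35 ln(593/278) = 5.35 × 0.75757 = 4.0530 W/m².
Difference: 2.9994 − 4.0530 = -1.0536 W/m².

ΔF_A − ΔF_B = -1.05 W/m²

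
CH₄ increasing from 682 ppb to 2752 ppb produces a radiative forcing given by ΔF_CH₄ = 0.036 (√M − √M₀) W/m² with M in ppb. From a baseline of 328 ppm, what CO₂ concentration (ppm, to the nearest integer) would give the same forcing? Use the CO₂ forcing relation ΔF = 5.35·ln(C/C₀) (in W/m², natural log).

CH₄ forcing: 0.036 × (√2752 − √682) = 0.036 × (52.4595 − 26.1151) = 0.036 × 26.3444 = 0.94840 W/m².
Set 5.35 ln(C/328) = 0.94840: ln(C/328) = 0.94840/5.35 = 0.17727, so C = 328 × e^0.17727 = 328 × 1.19395 = 391.62 ppm.

C ≈ 392 ppm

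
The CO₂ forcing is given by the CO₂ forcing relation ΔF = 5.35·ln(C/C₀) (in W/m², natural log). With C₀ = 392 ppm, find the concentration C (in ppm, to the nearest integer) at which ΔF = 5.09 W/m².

C ≈ 1015 ppm

Set 5.35 ln(C/392) = 5.09, so ln(C/392) = 5.09/5.35 = 0.95140.
Then C/392 = e^0.95140 = 2.58933, giving C = 392 × 2.58933 = 1015.02 ppm.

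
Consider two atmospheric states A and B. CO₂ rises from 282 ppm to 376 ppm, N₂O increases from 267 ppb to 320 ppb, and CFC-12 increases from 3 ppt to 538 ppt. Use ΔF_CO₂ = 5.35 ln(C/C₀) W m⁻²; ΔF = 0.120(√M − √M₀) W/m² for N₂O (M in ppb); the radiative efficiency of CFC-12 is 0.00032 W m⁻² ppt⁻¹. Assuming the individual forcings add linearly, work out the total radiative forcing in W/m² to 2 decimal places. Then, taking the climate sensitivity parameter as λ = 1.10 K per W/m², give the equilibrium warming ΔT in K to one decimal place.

ΔF = 1.90 W/m²; ΔT = 2.1 K

CO₂: 5.35 × ln(376/282) = 5.35 × ln(1.33333) = 5.35 × 0.28768 = 1.5391 W/m².
N₂O: 0.120 × (√320 − √267) = 0.120 × (17.8885 − 16.3401) = 0.120 × 1.5484 = 0.1858 W/m².
CFC-12: ΔF = 0.00032 × (538 − 3) = 0.00032 × 535 = 0.1712 W/m².
Total ΔF = 1.5391 + 0.1858 + 0.1712 = 1.8961 W/m².
ΔT = λ ΔF = 1.10 × 1.90 = 2.0900 K.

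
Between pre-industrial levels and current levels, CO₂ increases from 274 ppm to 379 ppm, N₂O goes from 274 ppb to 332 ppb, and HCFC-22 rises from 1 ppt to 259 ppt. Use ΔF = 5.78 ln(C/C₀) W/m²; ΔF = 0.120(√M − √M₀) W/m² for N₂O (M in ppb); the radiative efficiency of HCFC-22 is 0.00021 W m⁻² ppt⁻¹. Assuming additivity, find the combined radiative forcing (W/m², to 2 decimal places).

CO₂: 5.78 × ln(379/274) = 5.78 × ln(1.38321) = 5.78 × 0.32441 = 1.8751 W/m².
N₂O: 0.120 × (√332 − √274) = 0.120 × (18.2209 − 16.5529) = 0.120 × 1.6680 = 0.2002 W/m².
HCFC-22: ΔF = 0.00021 × (259 − 1) = 0.00021 × 258 = 0.0542 W/m².
Total ΔF = 1.8751 + 0.2002 + 0.0542 = 2.1295 W/m².

ΔF = 2.13 W/m²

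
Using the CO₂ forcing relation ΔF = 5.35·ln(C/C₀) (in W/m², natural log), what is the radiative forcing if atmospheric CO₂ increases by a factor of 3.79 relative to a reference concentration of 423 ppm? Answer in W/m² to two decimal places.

ΔF = 7.13 W/m²

Because the forcing depends only on the ratio C/C₀, the initial concentration does not enter.
ΔF = 5.35 × ln(3.79) = 5.35 × 1.33237 = 7.1282 W/m².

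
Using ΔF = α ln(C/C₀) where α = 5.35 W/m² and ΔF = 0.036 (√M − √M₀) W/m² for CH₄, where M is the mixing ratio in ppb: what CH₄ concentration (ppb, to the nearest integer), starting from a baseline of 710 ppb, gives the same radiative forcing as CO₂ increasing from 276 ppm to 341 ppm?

M ≈ 3373 ppb

CO₂ forcing: 5.35 × ln(341/276) = 5.35 × 0.211482 = 1.13143 W/m².
Set 0.036(√M − √710) = 1.13143: √M = 1.13143/0.036 + √710 = 31.4286 + 26.6458 = 58.0744.
M = (58.0744)² = 3372.64 ppb.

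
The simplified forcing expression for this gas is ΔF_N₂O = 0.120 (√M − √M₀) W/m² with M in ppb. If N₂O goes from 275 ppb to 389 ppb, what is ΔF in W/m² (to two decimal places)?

ΔF = 0.38 W/m²

N₂O: 0.120 × (√389 − √275) = 0.120 × (19.7231 − 16.5831) = 0.120 × 3.1400 = 0.3768 W/m².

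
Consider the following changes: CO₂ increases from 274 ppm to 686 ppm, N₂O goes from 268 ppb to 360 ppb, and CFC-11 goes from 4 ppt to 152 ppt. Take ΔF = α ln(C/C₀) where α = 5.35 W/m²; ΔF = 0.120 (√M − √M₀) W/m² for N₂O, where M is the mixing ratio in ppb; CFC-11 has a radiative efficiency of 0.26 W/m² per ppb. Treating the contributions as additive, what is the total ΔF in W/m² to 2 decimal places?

ΔF = 5.26 W/m²

CO₂: 5.35 × ln(686/274) = 5.35 × ln(2.50365) = 5.35 × 0.91775 = 4.9100 W/m².
N₂O: 0.120 × (√360 − √268) = 0.120 × (18.9737 − 16.3707) = 0.120 × 2.6030 = 0.3124 W/m².
CFC-11: Δ = 152 − 4 = 148 ppt = 0.148 ppb; ΔF = 0.26 × 0.148 = 0.0385 W/m².
Total ΔF = 4.9100 + 0.3124 + 0.0385 = 5.2609 W/m².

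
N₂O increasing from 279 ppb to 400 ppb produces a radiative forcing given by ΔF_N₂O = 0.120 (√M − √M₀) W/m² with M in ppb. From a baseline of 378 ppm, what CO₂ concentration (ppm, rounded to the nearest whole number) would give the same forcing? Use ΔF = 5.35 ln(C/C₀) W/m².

C ≈ 407 ppm

N₂O forcing: 0.120 × (√400 − √279) = 0.120 × (20.0000 − 16.7033) = 0.120 × 3.2967 = 0.39560 W/m².
Set 5.35 ln(C/378) = 0.39560: ln(C/378) = 0.39560/5.35 = 0.07394, so C = 378 × e^0.07394 = 378 × 1.07674 = 407.01 ppm.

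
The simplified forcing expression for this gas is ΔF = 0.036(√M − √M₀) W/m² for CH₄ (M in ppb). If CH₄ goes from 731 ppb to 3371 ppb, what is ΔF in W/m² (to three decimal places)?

CH₄: 0.036 × (√3371 − √731) = 0.036 × (58.0603 − 27.0370) = 0.036 × 31.0233 = 1.1168 W/m².

ΔF = 1.117 W/m²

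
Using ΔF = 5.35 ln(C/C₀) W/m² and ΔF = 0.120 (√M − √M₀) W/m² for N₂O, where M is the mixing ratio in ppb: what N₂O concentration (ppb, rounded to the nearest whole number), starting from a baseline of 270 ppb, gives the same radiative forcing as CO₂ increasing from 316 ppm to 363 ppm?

CO₂ forcing: 5.35 × ln(363/316) = 5.35 × 0.138661 = 0.74184 W/m².
Set 0.120(√M − √270) = 0.74184: √M = 0.74184/0.120 + √270 = 6.1820 + 16.4317 = 22.6137.
M = (22.6137)² = 511.38 ppb.

M ≈ 511 ppb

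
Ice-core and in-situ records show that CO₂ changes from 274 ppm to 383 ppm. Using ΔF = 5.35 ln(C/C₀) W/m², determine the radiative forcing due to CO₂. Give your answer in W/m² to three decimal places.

CO₂ absorption bands are partially saturated, so forcing scales with the logarithm of the concentration ratio.
CO₂: 5.35 × ln(383/274) = 5.35 × ln(1.39781) = 5.35 × 0.33491 = 1.7918 W/m².

ΔF = 1.792 W/m²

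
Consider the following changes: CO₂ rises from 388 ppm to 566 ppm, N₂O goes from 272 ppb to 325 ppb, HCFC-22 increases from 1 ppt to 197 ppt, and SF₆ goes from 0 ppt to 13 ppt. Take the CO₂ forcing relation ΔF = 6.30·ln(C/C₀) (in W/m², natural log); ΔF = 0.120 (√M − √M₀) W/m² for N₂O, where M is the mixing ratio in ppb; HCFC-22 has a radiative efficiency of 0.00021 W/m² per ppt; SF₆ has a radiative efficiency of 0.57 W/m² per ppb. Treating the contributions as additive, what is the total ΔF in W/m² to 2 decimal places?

CO₂: 6.30 × ln(566/388) = 6.30 × ln(1.45876) = 6.30 × 0.37759 = 2.3788 W/m².
N₂O: 0.120 × (√325 − √272) = 0.120 × (18.0278 − 16.4924) = 0.120 × 1.5354 = 0.1842 W/m².
HCFC-22: ΔF = 0.00021 × (197 − 1) = 0.00021 × 196 = 0.0412 W/m².
SF₆: Δ = 13 − 0 = 13 ppt = 0.013 ppb; ΔF = 0.57 × 0.013 = 0.0074 W/m².
Total ΔF = 2.3788 + 0.1842 + 0.0412 + 0.0074 = 2.6116 W/m².

ΔF = 2.61 W/m²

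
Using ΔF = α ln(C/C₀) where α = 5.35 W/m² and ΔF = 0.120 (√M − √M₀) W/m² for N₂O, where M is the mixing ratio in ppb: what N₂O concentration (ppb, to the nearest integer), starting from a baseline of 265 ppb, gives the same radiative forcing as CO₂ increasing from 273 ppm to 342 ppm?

M ≈ 693 ppb

CO₂ forcing: 5.35 × ln(342/273) = 5.35 × 0.225339 = 1.20556 W/m².
Set 0.120(√M − √265) = 1.20556: √M = 1.20556/0.120 + √265 = 10.0463 + 16.2788 = 26.3251.
M = (26.3251)² = 693.01 ppb.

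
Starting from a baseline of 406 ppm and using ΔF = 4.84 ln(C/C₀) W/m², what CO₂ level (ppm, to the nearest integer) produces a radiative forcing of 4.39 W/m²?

C ≈ 1006 ppm

Set 4.84 ln(C/406) = 4.39, so ln(C/406) = 4.39/4.84 = 0.90702.
Then C/406 = e^0.90702 = 2.47693, giving C = 406 × 2.47693 = 1005.63 ppm.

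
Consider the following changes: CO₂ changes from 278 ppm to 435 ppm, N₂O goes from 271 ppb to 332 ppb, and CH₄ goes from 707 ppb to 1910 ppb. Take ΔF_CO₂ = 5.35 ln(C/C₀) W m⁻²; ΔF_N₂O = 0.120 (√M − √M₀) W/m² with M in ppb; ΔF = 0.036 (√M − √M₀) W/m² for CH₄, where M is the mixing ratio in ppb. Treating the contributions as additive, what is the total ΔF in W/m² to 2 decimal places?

CO₂: 5.35 × ln(435/278) = 5.35 × ln(1.56475) = 5.35 × 0.44773 = 2.3954 W/m².
N₂O: 0.120 × (√332 − √271) = 0.120 × (18.2209 − 16.4621) = 0.120 × 1.7588 = 0.2111 W/m².
CH₄: 0.036 × (√1910 − √707) = 0.036 × (43.7035 − 26.5895) = 0.036 × 17.1140 = 0.6161 W/m².
Total ΔF = 2.3954 + 0.2111 + 0.6161 = 3.2226 W/m².

ΔF = 3.22 W/m²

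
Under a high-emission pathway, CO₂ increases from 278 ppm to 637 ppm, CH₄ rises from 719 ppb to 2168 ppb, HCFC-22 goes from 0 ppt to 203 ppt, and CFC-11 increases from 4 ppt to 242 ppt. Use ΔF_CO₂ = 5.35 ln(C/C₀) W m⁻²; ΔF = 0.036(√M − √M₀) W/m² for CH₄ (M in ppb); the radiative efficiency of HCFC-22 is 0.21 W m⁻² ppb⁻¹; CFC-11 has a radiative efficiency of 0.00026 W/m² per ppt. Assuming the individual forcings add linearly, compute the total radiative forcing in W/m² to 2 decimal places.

ΔF = 5.25 W/m²

CO₂: 5.35 × ln(637/278) = 5.35 × ln(2.29137) = 5.35 × 0.82915 = 4.4360 W/m².
CH₄: 0.036 × (√2168 − √719) = 0.036 × (46.5618 − 26.8142) = 0.036 × 19.7476 = 0.7109 W/m².
HCFC-22: Δ = 203 − 0 = 203 ppt = 0.203 ppb; ΔF = 0.21 × 0.203 = 0.0426 W/m².
CFC-11: ΔF = 0.00026 × (242 − 4) = 0.00026 × 238 = 0.0619 W/m².
Total ΔF = 4.4360 + 0.7109 + 0.0426 + 0.0619 = 5.2514 W/m².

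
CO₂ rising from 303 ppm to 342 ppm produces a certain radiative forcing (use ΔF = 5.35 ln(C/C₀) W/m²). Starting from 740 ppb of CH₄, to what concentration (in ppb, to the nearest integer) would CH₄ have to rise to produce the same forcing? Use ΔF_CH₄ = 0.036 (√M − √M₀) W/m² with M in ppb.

CO₂ forcing: 5.35 × ln(342/303) = 5.35 × 0.121078 = 0.64777 W/m².
Set 0.036(√M − √740) = 0.64777: √M = 0.64777/0.036 + √740 = 17.9936 + 27.2029 = 45.1965.
M = (45.1965)² = 2042.72 ppb.

M ≈ 2043 ppb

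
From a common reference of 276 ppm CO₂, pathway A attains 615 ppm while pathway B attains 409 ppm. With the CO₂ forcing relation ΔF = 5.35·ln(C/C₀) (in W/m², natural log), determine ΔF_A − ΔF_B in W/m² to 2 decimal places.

ΔF_A = 5.35 ln(615/276) = 5.35 × 0.80122 = 4.2865 W/m².
ΔF_B = 5.35 ln(409/276) = 5.35 × 0.39331 = 2.1042 W/m².
Difference: 4.2865 − 2.1042 = 2.1823 W/m².
(Equivalently, ΔF_A − ΔF_B = 5.35 ln(615/409) = 5.35 × 0.40791 = 2.1823 W/m².)

ΔF_A − ΔF_B = 2.18 W/m²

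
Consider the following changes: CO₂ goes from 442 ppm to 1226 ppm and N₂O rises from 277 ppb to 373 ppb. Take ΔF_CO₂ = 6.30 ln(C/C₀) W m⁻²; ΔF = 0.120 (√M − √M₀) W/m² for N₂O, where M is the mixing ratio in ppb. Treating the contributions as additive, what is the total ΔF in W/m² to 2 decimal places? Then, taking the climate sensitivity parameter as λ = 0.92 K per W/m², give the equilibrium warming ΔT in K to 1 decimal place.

CO₂: 6.30 × ln(1226/442) = 6.30 × ln(2.77376) = 6.30 × 1.02020 = 6.4273 W/m².
N₂O: 0.120 × (√373 − √277) = 0.120 × (19.3132 − 16.6433) = 0.120 × 2.6699 = 0.3204 W/m².
Total ΔF = 6.4273 + 0.3204 = 6.7477 W/m².
ΔT = λ ΔF = 0.92 × 6.75 = 6.2100 K.

ΔF = 6.75 W/m²; ΔT = 6.2 K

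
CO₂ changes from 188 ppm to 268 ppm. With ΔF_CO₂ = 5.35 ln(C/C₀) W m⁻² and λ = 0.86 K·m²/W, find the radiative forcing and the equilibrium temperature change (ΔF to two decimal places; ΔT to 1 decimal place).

ΔF = 1.90 W/m²; ΔT = 1.6 K

CO₂: 5.35 × ln(268/188) = 5.35 × ln(1.42553) = 5.35 × 0.35454 = 1.8968 W/m².
ΔT = λ ΔF = 0.86 × 1.90 = 1.6340 K.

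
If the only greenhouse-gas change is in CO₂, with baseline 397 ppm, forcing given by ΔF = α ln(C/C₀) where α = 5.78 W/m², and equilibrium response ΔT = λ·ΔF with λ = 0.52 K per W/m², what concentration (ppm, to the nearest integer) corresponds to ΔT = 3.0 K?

C ≈ 1077 ppm

Required forcing: ΔF = ΔT/λ = 3.0/0.52 = 5.7692 W/m².
Then ln(C/397) = ΔF/5.78 = 5.7692/5.78 = 0.99813.
So C = 397 × e^0.99813 = 397 × 2.71320 = 1077.14 ppm.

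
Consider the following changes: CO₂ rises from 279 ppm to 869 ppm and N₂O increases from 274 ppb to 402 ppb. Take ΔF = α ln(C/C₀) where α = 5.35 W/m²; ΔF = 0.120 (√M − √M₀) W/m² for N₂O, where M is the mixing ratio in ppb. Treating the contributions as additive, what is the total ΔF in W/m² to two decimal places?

ΔF = 6.50 W/m²

CO₂: 5.35 × ln(869/279) = 5.35 × ln(3.11470) = 5.35 × 1.13613 = 6.0783 W/m².
N₂O: 0.120 × (√402 − √274) = 0.120 × (20.0499 − 16.5529) = 0.120 × 3.4970 = 0.4196 W/m².
Total ΔF = 6.0783 + 0.4196 = 6.4979 W/m².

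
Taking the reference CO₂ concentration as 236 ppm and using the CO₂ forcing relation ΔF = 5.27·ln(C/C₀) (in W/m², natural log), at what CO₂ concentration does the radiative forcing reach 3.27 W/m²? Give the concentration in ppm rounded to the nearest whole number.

Set 5.27 ln(C/236) = 3.27, so ln(C/236) = 3.27/5.27 = 0.62049.
Then C/236 = e^0.62049 = 1.85984, giving C = 236 × 1.85984 = 438.92 ppm.

C ≈ 439 ppm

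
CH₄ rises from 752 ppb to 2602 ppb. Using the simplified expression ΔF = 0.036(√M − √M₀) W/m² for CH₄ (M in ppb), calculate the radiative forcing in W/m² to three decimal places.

CH₄: 0.036 × (√2602 − √752) = 0.036 × (51.0098 − 27.4226) = 0.036 × 23.5872 = 0.8491 W/m².

ΔF = 0.849 W/m²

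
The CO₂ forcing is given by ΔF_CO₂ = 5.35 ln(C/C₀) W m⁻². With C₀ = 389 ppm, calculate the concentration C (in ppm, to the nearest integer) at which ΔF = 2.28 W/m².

C ≈ 596 ppm

Set 5.35 ln(C/389) = 2.28, so ln(C/389) = 2.28/5.35 = 0.42617.
Then C/389 = e^0.42617 = 1.53138, giving C = 389 × 1.53138 = 595.71 ppm.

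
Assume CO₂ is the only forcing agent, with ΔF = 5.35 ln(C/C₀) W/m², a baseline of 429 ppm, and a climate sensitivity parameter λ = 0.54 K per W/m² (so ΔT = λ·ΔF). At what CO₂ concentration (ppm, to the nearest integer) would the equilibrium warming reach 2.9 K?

Required forcing: ΔF = ΔT/λ = 2.9/0.54 = 5.3704 W/m².
Then ln(C/429) = ΔF/5.35 = 5.3704/5.35 = 1.00381.
So C = 429 × e^1.00381 = 429 × 2.72866 = 1170.60 ppm.

C ≈ 1171 ppm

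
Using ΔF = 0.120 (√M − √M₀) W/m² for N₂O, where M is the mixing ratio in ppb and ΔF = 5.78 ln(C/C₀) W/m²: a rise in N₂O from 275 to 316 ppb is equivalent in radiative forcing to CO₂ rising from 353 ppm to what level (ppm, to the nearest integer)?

N₂O forcing: 0.120 × (√316 − √275) = 0.120 × (17.7764 − 16.5831) = 0.120 × 1.1933 = 0.14320 W/m².
Set 5.78 ln(C/353) = 0.14320: ln(C/353) = 0.14320/5.78 = 0.02478, so C = 353 × e^0.02478 = 353 × 1.02509 = 361.86 ppm.

C ≈ 362 ppm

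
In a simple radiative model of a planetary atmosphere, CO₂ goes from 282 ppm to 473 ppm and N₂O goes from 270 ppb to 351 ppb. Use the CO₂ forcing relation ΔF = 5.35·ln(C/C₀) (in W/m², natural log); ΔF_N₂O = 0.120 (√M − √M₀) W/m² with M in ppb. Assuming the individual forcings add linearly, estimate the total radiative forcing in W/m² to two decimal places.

ΔF = 3.04 W/m²

CO₂: 5.35 × ln(473/282) = 5.35 × ln(1.67730) = 5.35 × 0.51719 = 2.7670 W/m².
N₂O: 0.120 × (√351 − √270) = 0.120 × (18.7350 − 16.4317) = 0.120 × 2.3033 = 0.2764 W/m².
Total ΔF = 2.7670 + 0.2764 = 3.0434 W/m².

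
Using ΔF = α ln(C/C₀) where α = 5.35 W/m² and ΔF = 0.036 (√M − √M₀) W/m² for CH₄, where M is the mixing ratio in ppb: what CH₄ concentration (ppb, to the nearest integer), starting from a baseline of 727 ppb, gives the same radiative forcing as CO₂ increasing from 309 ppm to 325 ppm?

CO₂ forcing: 5.35 × ln(325/309) = 5.35 × 0.050484 = 0.27009 W/m².
Set 0.036(√M − √727) = 0.27009: √M = 0.27009/0.036 + √727 = 7.5025 + 26.9629 = 34.4654.
M = (34.4654)² = 1187.86 ppb.

M ≈ 1188 ppb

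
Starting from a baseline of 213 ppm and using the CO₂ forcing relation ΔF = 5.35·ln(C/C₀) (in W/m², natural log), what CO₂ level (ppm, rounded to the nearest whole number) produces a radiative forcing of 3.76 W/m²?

C ≈ 430 ppm

Set 5.35 ln(C/213) = 3.76, so ln(C/213) = 3.76/5.35 = 0.70280.
Then C/213 = e^0.70280 = 2.01940, giving C = 213 × 2.01940 = 430.13 ppm.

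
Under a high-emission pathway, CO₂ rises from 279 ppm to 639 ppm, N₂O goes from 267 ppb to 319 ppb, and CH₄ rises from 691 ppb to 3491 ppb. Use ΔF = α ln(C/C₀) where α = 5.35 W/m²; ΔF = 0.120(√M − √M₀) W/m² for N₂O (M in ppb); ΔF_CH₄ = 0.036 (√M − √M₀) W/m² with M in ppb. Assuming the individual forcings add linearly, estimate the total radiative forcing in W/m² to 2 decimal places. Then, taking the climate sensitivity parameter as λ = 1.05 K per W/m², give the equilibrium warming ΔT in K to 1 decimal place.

ΔF = 5.80 W/m²; ΔT = 6.1 K

CO₂: 5.35 × ln(639/279) = 5.35 × ln(2.29032) = 5.35 × 0.82869 = 4.4335 W/m².
N₂O: 0.120 × (√319 − √267) = 0.120 × (17.8606 − 16.3401) = 0.120 × 1.5205 = 0.1825 W/m².
CH₄: 0.036 × (√3491 − √691) = 0.036 × (59.0847 − 26.2869) = 0.036 × 32.7978 = 1.1807 W/m².
Total ΔF = 4.4335 + 0.1825 + 1.1807 = 5.7967 W/m².
ΔT = λ ΔF = 1.05 × 5.80 = 6.0900 K.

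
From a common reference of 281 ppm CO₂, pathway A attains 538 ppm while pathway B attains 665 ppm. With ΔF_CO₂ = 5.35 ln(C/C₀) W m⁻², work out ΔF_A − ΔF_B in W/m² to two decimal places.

ΔF_A = 5.35 ln(538/281) = 5.35 × 0.64950 = 3.4748 W/m².
ΔF_B = 5.35 ln(665/281) = 5.35 × 0.86143 = 4.6087 W/m².
Difference: 3.4748 − 4.6087 = -1.1339 W/m².

ΔF_A − ΔF_B = -1.13 W/m²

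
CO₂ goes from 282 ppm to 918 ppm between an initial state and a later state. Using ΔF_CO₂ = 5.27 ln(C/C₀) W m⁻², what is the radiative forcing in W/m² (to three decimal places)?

CO₂: 5.27 × ln(918/282) = 5.27 × ln(3.25532) = 5.27 × 1.18029 = 6.2201 W/m².

ΔF = 6.220 W/m²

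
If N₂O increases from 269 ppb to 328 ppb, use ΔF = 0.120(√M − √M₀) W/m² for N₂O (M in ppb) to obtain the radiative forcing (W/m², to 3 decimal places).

N₂O: 0.120 × (√328 − √269) = 0.120 × (18.1108 − 16.4012) = 0.120 × 1.7096 = 0.2052 W/m².

ΔF = 0.205 W/m²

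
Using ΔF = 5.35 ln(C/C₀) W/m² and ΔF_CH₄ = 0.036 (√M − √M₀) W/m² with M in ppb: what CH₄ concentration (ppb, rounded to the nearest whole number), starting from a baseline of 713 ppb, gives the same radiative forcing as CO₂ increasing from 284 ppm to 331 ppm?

CO₂ forcing: 5.35 × ln(331/284) = 5.35 × 0.153144 = 0.81932 W/m².
Set 0.036(√M − √713) = 0.81932: √M = 0.81932/0.036 + √713 = 22.7589 + 26.7021 = 49.4610.
M = (49.4610)² = 2446.39 ppb.

M ≈ 2446 ppb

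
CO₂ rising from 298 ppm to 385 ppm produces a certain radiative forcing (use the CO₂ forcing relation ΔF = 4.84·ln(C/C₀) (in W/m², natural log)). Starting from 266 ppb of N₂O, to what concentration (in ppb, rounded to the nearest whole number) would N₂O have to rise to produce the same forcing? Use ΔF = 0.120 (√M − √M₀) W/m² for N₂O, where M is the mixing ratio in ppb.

CO₂ forcing: 4.84 × ln(385/298) = 4.84 × 0.256150 = 1.23977 W/m².
Set 0.120(√M − √266) = 1.23977: √M = 1.23977/0.120 + √266 = 10.3314 + 16.3095 = 26.6409.
M = (26.6409)² = 709.74 ppb.

M ≈ 710 ppb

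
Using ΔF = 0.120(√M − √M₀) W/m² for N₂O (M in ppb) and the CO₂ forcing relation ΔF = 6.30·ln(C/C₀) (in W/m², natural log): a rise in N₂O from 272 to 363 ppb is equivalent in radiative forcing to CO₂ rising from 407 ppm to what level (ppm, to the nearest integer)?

C ≈ 427 ppm

N₂O forcing: 0.120 × (√363 − √272) = 0.120 × (19.0526 − 16.4924) = 0.120 × 2.5602 = 0.30722 W/m².
Set 6.30 ln(C/407) = 0.30722: ln(C/407) = 0.30722/6.30 = 0.04877, so C = 407 × e^0.04877 = 407 × 1.04998 = 427.34 ppm.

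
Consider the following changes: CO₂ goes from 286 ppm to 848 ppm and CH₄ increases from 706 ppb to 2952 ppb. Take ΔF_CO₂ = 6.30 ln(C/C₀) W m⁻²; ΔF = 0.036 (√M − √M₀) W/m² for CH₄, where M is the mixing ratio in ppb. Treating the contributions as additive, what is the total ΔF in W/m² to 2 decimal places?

ΔF = 7.85 W/m²

CO₂: 6.30 × ln(848/286) = 6.30 × ln(2.96503) = 6.30 × 1.08689 = 6.8474 W/m².
CH₄: 0.036 × (√2952 − √706) = 0.036 × (54.3323 − 26.5707) = 0.036 × 27.7616 = 0.9994 W/m².
Total ΔF = 6.8474 + 0.9994 = 7.8468 W/m².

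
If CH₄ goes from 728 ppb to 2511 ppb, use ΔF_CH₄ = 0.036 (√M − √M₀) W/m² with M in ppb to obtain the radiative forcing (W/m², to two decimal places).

ΔF = 0.83 W/m²

CH₄: 0.036 × (√2511 − √728) = 0.036 × (50.1099 − 26.9815) = 0.036 × 23.1284 = 0.8326 W/m².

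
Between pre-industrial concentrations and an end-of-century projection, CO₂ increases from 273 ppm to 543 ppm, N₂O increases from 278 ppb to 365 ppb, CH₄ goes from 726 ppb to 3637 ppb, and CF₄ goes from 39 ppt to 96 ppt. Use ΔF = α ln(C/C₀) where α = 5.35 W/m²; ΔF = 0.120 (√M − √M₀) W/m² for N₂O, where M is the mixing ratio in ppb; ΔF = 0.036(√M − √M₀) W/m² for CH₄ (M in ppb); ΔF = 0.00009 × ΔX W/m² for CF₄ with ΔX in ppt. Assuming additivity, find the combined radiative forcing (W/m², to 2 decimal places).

CO₂: 5.35 × ln(543/273) = 5.35 × ln(1.98901) = 5.35 × 0.68764 = 3.6789 W/m².
N₂O: 0.120 × (√365 − √278) = 0.120 × (19.1050 − 16.6733) = 0.120 × 2.4317 = 0.2918 W/m².
CH₄: 0.036 × (√3637 − √726) = 0.036 × (60.3075 − 26.9444) = 0.036 × 33.3631 = 1.2011 W/m².
CF₄: ΔF = 0.00009 × (96 − 39) = 0.00009 × 57 = 0.0051 W/m².
Total ΔF = 3.6789 + 0.2918 + 1.2011 + 0.0051 = 5.1769 W/m².

ΔF = 5.18 W/m²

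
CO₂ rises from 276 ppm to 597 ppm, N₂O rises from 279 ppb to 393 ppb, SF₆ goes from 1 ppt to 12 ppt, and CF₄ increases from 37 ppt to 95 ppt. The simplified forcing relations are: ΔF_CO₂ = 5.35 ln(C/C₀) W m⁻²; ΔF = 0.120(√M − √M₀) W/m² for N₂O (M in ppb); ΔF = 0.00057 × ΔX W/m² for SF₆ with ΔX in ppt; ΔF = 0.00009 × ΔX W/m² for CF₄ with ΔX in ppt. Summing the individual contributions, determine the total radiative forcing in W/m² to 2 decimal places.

ΔF = 4.51 W/m²

CO₂: 5.35 × ln(597/276) = 5.35 × ln(2.16304) = 5.35 × 0.77151 = 4.1276 W/m².
N₂O: 0.120 × (√393 − √279) = 0.120 × (19.8242 − 16.7033) = 0.120 × 3.1209 = 0.3745 W/m².
SF₆: ΔF = 0.00057 × (12 − 1) = 0.00057 × 11 = 0.0063 W/m².
CF₄: ΔF = 0.00009 × (95 − 37) = 0.00009 × 58 = 0.0052 W/m².
Total ΔF = 4.1276 + 0.3745 + 0.0063 + 0.0052 = 4.5136 W/m².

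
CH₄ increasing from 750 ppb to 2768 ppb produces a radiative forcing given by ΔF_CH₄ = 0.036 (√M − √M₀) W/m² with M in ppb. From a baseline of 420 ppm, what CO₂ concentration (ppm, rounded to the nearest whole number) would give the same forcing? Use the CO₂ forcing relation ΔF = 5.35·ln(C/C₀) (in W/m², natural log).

CH₄ forcing: 0.036 × (√2768 − √750) = 0.036 × (52.6118 − 27.3861) = 0.036 × 25.2257 = 0.90813 W/m².
Set 5.35 ln(C/420) = 0.90813: ln(C/420) = 0.90813/5.35 = 0.16974, so C = 420 × e^0.16974 = 420 × 1.18500 = 497.70 ppm.

C ≈ 498 ppm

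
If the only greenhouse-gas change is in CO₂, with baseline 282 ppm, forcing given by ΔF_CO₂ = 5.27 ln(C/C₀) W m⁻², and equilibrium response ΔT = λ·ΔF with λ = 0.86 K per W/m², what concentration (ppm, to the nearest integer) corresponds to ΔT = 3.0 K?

Required forcing: ΔF = ΔT/λ = 3.0/0.86 = 3.4884 W/m².
Then ln(C/282) = ΔF/5.27 = 3.4884/5.27 = 0.66194.
So C = 282 × e^0.66194 = 282 × 1.93855 = 546.67 ppm.

C ≈ 547 ppm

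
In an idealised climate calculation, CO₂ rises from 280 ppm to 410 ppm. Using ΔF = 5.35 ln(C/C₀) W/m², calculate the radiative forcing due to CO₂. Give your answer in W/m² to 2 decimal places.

CO₂: 5.35 × ln(410/280) = 5.35 × ln(1.46429) = 5.35 × 0.38137 = 2.0403 W/m².

ΔF = 2.04 W/m²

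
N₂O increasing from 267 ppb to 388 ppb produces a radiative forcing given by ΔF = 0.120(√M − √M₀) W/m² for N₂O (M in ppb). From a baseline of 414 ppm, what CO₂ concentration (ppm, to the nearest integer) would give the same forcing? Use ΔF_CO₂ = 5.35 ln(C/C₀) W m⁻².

C ≈ 446 ppm

N₂O forcing: 0.120 × (√388 − √267) = 0.120 × (19.6977 − 16.3401) = 0.120 × 3.3576 = 0.40291 W/m².
Set 5.35 ln(C/414) = 0.40291: ln(C/414) = 0.40291/5.35 = 0.07531, so C = 414 × e^0.07531 = 414 × 1.07822 = 446.38 ppm.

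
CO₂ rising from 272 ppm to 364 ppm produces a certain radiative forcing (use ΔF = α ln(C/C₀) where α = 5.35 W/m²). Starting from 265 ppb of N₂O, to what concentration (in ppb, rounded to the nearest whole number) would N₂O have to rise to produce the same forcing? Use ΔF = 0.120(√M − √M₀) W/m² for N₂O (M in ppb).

CO₂ forcing: 5.35 × ln(364/272) = 5.35 × 0.291352 = 1.55873 W/m².
Set 0.120(√M − √265) = 1.55873: √M = 1.55873/0.120 + √265 = 12.9894 + 16.2788 = 29.2682.
M = (29.2682)² = 856.63 ppb.

M ≈ 857 ppb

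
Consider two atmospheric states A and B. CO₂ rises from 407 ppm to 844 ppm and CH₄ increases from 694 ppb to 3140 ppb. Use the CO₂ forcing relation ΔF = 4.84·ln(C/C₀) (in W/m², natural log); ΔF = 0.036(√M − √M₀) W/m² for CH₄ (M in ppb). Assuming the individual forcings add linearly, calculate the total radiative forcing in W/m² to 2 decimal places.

ΔF = 4.60 W/m²

CO₂: 4.84 × ln(844/407) = 4.84 × ln(2.07371) = 4.84 × 0.72934 = 3.5300 W/m².
CH₄: 0.036 × (√3140 − √694) = 0.036 × (56.0357 − 26.3439) = 0.036 × 29.6918 = 1.0689 W/m².
Total ΔF = 3.5300 + 1.0689 = 4.5989 W/m².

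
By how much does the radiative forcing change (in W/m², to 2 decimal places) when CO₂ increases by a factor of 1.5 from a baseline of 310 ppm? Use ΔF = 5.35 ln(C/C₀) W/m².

ΔF = 5.35 × ln(1.5) = 5.35 × 0.40547 = 2.1693 W/m².

ΔF = 2.17 W/m²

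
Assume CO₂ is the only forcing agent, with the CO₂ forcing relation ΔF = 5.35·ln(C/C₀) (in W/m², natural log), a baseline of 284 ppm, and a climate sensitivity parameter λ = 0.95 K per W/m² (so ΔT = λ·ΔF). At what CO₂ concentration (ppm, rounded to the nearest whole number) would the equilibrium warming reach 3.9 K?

Required forcing: ΔF = ΔT/λ = 3.9/0.95 = 4.1053 W/m².
Then ln(C/284) = ΔF/5.35 = 4.1053/5.35 = 0.76735.
So C = 284 × e^0.76735 = 284 × 2.15405 = 611.75 ppm.

C ≈ 612 ppm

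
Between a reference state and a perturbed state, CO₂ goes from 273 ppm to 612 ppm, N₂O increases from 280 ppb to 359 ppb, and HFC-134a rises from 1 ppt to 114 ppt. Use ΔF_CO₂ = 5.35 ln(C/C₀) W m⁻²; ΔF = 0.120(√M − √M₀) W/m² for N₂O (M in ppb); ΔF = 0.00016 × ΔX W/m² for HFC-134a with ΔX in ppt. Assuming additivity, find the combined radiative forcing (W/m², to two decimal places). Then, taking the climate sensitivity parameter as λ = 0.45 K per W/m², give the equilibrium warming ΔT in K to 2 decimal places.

ΔF = 4.60 W/m²; ΔT = 2.07 K

CO₂: 5.35 × ln(612/273) = 5.35 × ln(2.24176) = 5.35 × 0.80726 = 4.3188 W/m².
N₂O: 0.120 × (√359 − √280) = 0.120 × (18.9473 − 16.7332) = 0.120 × 2.2141 = 0.2657 W/m².
HFC-134a: ΔF = 0.00016 × (114 − 1) = 0.00016 × 113 = 0.0181 W/m².
Total ΔF = 4.3188 + 0.2657 + 0.0181 = 4.6026 W/m².
ΔT = λ ΔF = 0.45 × 4.60 = 2.0700 K.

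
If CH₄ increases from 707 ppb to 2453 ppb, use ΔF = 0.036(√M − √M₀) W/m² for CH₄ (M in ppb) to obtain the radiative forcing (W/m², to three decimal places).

CH₄: 0.036 × (√2453 − √707) = 0.036 × (49.5278 − 26.5895) = 0.036 × 22.9383 = 0.8258 W/m².

ΔF = 0.826 W/m²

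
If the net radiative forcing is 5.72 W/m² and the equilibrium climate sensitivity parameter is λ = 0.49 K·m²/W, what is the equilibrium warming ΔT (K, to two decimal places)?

ΔT = λ ΔF = 0.49 × 5.72 = 2.8028 K.

ΔT = 2.80 K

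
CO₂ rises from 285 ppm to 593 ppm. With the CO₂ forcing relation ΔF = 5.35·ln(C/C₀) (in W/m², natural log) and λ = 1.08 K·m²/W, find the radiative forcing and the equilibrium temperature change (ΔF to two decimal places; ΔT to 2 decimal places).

CO₂: 5.35 × ln(593/285) = 5.35 × ln(2.08070) = 5.35 × 0.73270 = 3.9199 W/m².
ΔT = λ ΔF = 1.08 × 3.92 = 4.2336 K.

ΔF = 3.92 W/m²; ΔT = 4.23 K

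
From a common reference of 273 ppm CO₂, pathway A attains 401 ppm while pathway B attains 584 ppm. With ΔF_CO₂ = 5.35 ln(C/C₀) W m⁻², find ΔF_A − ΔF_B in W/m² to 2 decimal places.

ΔF_A = 5.35 ln(401/273) = 5.35 × 0.38449 = 2.0570 W/m².
ΔF_B = 5.35 ln(584/273) = 5.35 × 0.76043 = 4.0683 W/m².
Difference: 2.0570 − 4.0683 = -2.0113 W/m².
(Equivalently, ΔF_A − ΔF_B = 5.35 ln(401/584) = 5.35 × -0.37594 = -2.0113 W/m².)

ΔF_A − ΔF_B = -2.01 W/m²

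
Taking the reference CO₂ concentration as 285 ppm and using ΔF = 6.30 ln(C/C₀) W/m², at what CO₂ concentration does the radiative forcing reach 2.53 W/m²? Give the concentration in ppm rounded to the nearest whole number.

C ≈ 426 ppm

Set 6.30 ln(C/285) = 2.53, so ln(C/285) = 2.53/6.30 = 0.40159.
Then C/285 = e^0.40159 = 1.49420, giving C = 285 × 1.49420 = 425.85 ppm.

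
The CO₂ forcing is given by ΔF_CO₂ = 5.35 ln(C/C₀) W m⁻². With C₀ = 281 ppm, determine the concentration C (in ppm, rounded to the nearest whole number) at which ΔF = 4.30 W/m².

C ≈ 628 ppm

Set 5.35 ln(C/281) = 4.30, so ln(C/281) = 4.30/5.35 = 0.80374.
Then C/281 = e^0.80374 = 2.23388, giving C = 281 × 2.23388 = 627.72 ppm.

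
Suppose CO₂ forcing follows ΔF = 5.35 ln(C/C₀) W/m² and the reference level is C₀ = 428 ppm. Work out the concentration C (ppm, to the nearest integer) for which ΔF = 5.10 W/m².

Set 5.35 ln(C/428) = 5.10, so ln(C/428) = 5.10/5.35 = 0.95327.
Then C/428 = e^0.95327 = 2.59418, giving C = 428 × 2.59418 = 1110.31 ppm.

C ≈ 1110 ppm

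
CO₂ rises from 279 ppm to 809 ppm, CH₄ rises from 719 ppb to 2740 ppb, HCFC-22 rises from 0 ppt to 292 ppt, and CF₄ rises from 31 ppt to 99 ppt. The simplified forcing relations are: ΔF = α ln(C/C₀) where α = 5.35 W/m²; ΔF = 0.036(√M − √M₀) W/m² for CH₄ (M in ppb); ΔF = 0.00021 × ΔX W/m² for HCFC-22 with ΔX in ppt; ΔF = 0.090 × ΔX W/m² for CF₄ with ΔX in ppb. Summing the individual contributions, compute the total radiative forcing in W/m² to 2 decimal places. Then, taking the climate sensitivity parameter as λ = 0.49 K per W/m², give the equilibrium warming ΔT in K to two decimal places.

ΔF = 6.68 W/m²; ΔT = 3.27 K

CO₂: 5.35 × ln(809/279) = 5.35 × ln(2.89964) = 5.35 × 1.06459 = 5.6956 W/m².
CH₄: 0.036 × (√2740 − √719) = 0.036 × (52.3450 − 26.8142) = 0.036 × 25.5308 = 0.9191 W/m².
HCFC-22: ΔF = 0.00021 × (292 − 0) = 0.00021 × 292 = 0.0613 W/m².
CF₄: Δ = 99 − 31 = 68 ppt = 0.068 ppb; ΔF = 0.090 × 0.068 = 0.0061 W/m².
Total ΔF = 5.6956 + 0.9191 + 0.0613 + 0.0061 = 6.6821 W/m².
ΔT = λ ΔF = 0.49 × 6.68 = 3.2732 K.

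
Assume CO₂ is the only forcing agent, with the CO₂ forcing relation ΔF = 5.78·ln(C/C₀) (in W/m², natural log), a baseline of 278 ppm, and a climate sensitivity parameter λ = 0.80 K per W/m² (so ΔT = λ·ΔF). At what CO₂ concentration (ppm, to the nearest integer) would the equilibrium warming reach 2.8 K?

C ≈ 509 ppm

Required forcing: ΔF = ΔT/λ = 2.8/0.80 = 3.5000 W/m².
Then ln(C/278) = ΔF/5.78 = 3.5000/5.78 = 0.60554.
So C = 278 × e^0.60554 = 278 × 1.83224 = 509.36 ppm.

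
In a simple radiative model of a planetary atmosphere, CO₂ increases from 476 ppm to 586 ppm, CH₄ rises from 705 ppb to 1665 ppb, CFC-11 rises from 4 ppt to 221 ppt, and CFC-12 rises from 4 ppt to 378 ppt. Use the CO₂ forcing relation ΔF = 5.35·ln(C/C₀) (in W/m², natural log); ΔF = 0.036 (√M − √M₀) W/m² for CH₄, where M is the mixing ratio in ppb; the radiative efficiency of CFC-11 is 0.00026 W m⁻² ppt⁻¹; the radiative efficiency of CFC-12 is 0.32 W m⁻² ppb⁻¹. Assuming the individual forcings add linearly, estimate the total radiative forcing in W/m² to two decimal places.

CO₂: 5.35 × ln(586/476) = 5.35 × ln(1.23109) = 5.35 × 0.20790 = 1.1123 W/m².
CH₄: 0.036 × (√1665 − √705) = 0.036 × (40.8044 − 26.5518) = 0.036 × 14.2526 = 0.5131 W/m².
CFC-11: ΔF = 0.00026 × (221 − 4) = 0.00026 × 217 = 0.0564 W/m².
CFC-12: Δ = 378 − 4 = 374 ppt = 0.374 ppb; ΔF = 0.32 × 0.374 = 0.1197 W/m².
Total ΔF = 1.1123 + 0.5131 + 0.0564 + 0.1197 = 1.8015 W/m².

ΔF = 1.80 W/m²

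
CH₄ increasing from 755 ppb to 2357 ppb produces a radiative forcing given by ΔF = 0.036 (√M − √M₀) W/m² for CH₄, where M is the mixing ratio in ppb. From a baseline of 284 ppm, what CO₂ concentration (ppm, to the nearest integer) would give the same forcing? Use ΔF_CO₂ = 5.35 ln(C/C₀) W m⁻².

CH₄ forcing: 0.036 × (√2357 − √755) = 0.036 × (48.5489 − 27.4773) = 0.036 × 21.0716 = 0.75858 W/m².
Set 5.35 ln(C/284) = 0.75858: ln(C/284) = 0.75858/5.35 = 0.14179, so C = 284 × e^0.14179 = 284 × 1.15233 = 327.26 ppm.

C ≈ 327 ppm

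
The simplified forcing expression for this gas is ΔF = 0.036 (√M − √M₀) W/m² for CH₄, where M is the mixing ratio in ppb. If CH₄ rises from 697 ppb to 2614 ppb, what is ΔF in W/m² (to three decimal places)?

ΔF = 0.890 W/m²

CH₄: 0.036 × (√2614 − √697) = 0.036 × (51.1273 − 26.4008) = 0.036 × 24.7265 = 0.8902 W/m².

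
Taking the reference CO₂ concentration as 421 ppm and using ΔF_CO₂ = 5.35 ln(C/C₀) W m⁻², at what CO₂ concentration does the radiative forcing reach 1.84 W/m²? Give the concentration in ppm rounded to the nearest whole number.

Set 5.35 ln(C/421) = 1.84, so ln(C/421) = 1.84/5.35 = 0.34393.
Then C/421 = e^0.34393 = 1.41048, giving C = 421 × 1.41048 = 593.81 ppm.

C ≈ 594 ppm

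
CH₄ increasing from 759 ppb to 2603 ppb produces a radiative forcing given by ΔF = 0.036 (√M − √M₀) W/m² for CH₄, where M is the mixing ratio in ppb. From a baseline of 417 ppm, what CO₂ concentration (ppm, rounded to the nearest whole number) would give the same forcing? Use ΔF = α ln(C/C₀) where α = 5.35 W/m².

CH₄ forcing: 0.036 × (√2603 − √759) = 0.036 × (51.0196 − 27.5500) = 0.036 × 23.4696 = 0.84491 W/m².
Set 5.35 ln(C/417) = 0.84491: ln(C/417) = 0.84491/5.35 = 0.15793, so C = 417 × e^0.15793 = 417 × 1.17108 = 488.34 ppm.

C ≈ 488 ppm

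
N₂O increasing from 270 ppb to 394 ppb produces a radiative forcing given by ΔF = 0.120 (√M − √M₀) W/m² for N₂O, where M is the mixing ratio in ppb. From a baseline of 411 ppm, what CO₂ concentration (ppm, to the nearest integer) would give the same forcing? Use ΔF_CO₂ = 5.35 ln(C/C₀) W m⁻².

N₂O forcing: 0.120 × (√394 − √270) = 0.120 × (19.8494 − 16.4317) = 0.120 × 3.4177 = 0.41012 W/m².
Set 5.35 ln(C/411) = 0.41012: ln(C/411) = 0.41012/5.35 = 0.07666, so C = 411 × e^0.07666 = 411 × 1.07967 = 443.74 ppm.

C ≈ 444 ppm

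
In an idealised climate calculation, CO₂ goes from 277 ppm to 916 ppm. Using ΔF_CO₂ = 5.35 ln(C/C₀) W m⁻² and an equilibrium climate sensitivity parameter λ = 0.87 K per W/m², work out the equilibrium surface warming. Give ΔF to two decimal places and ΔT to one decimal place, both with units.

ΔF = 6.40 W/m²; ΔT = 5.6 K

CO₂: 5.35 × ln(916/277) = 5.35 × ln(3.30686) = 5.35 × 1.19600 = 6.3986 W/m².
ΔT = λ ΔF = 0.87 × 6.40 = 5.5680 K.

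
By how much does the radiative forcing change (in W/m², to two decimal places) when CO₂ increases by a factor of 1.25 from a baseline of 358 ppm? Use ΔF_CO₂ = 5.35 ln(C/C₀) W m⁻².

Because the forcing depends only on the ratio C/C₀, the initial concentration does not enter.
ΔF = 5.35 × ln(1.25) = 5.35 × 0.22314 = 1.1938 W/m².

ΔF = 1.19 W/m²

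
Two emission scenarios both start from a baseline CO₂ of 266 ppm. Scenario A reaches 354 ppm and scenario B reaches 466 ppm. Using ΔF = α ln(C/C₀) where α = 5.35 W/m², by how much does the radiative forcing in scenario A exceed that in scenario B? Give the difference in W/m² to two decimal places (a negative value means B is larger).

ΔF_A − ΔF_B = -1.47 W/m²

ΔF_A = 5.35 ln(354/266) = 5.35 × 0.28580 = 1.5290 W/m².
ΔF_B = 5.35 ln(466/266) = 5.35 × 0.56069 = 2.9997 W/m².
Difference: 1.5290 − 2.9997 = -1.4707 W/m².
(Equivalently, ΔF_A − ΔF_B = 5.35 ln(354/466) = 5.35 × -0.27489 = -1.4707 W/m².)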